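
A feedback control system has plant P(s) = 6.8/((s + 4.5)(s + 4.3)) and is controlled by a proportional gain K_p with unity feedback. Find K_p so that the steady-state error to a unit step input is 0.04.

The loop is type 0, so e_ss(step) = 1/(1 + K_pos) with K_pos = K_p·P(0).
P(0) = 0.3514. Require 1/(1 + K_p·0.3514) = 0.04, so 1 + 0.3514·K_p = 25.
K_p = (25 − 1)/0.3514 = 68.3.

K_p = 68.3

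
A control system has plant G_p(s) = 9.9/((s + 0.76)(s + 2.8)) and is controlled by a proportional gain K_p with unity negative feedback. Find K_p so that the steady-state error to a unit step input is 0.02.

K_p = 10.5

For a type-0 loop with proportional control, e_ss = 1/(1 + K_p·G_p(0)).
G_p(0) = 4.652. Require 1/(1 + K_p·4.652) = 0.02, so 1 + 4.652·K_p = 50.
K_p = (50 − 1)/4.652 = 10.5.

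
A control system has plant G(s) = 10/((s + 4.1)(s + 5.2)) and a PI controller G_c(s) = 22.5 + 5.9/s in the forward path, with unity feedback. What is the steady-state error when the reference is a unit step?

0

The open loop G_c(s)G(s) has a pole at the origin (type 1), so the static position error constant is infinite and e_ss = 1/(1+∞) = 0.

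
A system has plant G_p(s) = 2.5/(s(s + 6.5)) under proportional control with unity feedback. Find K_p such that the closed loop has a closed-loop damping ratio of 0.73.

Closed-loop characteristic equation: s² + 6.5s + K_p·2.5 = 0.
So ω_n = √(2.5K_p) and 2ζω_n = 6.5, giving ζ = 6.5/(2√(2.5K_p)).
Setting ζ = 0.73: √(2.5K_p) = 6.5/(2·0.73) = 4.452, so K_p = 19.82/2.5 = 7.93.

K_p = 7.93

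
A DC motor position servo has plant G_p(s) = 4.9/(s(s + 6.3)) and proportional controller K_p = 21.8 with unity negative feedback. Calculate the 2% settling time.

T_s ≈ 1.27 s

From 1 + K_pG_p(s) = 0: s² + 6.3s + 106.8 = 0 ⇒ ω_n = 10.34, ζ = 0.3048.
2% settling time T_s ≈ 4/(ζω_n) = 4/3.15 = 1.27 s.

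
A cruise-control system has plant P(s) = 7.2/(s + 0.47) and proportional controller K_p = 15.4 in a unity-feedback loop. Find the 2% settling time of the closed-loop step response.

Closed-loop transfer function: T(s) = K_p·P(s)/(1 + K_p·P(s)) = 110.9/(s + 0.47 + 110.9) = 110.9/(s + 111.4).
Time constant τ = 1/111.4 = 0.008981 s, so the 2% settling time is about 4τ = 0.0359 s.

T_s ≈ 0.0359 s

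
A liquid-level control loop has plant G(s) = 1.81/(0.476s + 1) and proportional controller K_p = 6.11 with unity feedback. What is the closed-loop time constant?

τ = 0.0395 s

Closed loop: T(s) = K_p·G/(1+K_p·G) = 11.06/(0.476s + 1 + 11.06), with pole at s = −(1 + 11.06)/0.476 = −25.33.
Closed-loop time constant τ = 1/25.33 = 0.0395 s.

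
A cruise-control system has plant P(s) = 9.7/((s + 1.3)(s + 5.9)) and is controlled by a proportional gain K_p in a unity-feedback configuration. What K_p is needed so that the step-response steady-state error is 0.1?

K_p = 7.12

Steady-state error for a unit step on this type-0 loop is 1/(1 + K_p·P(0)).
P(0) = 1.265. Require 1/(1 + K_p·1.265) = 0.1, so 1 + 1.265·K_p = 10.
K_p = (10 − 1)/1.265 = 7.12.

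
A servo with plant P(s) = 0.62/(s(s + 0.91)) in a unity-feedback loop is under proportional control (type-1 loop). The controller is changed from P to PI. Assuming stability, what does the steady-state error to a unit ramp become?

The integrator raises the loop to type 2, so K_v → ∞ and e_ss to a ramp is zero.

0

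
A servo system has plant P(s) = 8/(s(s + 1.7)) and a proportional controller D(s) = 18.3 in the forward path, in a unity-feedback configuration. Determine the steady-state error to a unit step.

The open loop D(s)P(s) has a pole at the origin (type 1), so the static position error constant is infinite and e_ss = 1/(1+∞) = 0.

0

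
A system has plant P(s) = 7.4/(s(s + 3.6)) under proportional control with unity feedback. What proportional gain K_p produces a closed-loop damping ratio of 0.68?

Closed-loop characteristic equation: s² + 3.6s + K_p·7.4 = 0.
So ω_n = √(7.4K_p) and 2ζω_n = 3.6, giving ζ = 3.6/(2√(7.4K_p)).
Setting ζ = 0.68: √(7.4K_p) = 3.6/(2·0.68) = 2.647, so K_p = 7.007/7.4 = 0.947.

K_p = 0.947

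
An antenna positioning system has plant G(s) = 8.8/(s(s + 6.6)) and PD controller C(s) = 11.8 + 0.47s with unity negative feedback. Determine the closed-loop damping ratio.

ζ = 0.527

Forward path: (11.8 + 0.47s)·8.8/(s(s+6.6)). The closed-loop characteristic equation is s² + (6.6 + 8.8·0.47)s + 8.8·11.8 = 0.
That is s² + 10.74s + 103.8 = 0, so ω_n = 10.19 rad/s and ζ = 10.74/(2·10.19) = 0.5268.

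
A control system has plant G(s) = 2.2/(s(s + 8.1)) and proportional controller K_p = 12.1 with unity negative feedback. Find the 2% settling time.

T_s ≈ 0.988 s

From 1 + K_pG(s) = 0: s² + 8.1s + 26.62 = 0 ⇒ ω_n = 5.159, ζ = 0.785.
2% settling time T_s ≈ 4/(ζω_n) = 4/4.05 = 0.988 s.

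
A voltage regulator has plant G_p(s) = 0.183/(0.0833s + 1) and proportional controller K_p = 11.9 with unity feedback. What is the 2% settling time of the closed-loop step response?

Closed loop: T(s) = K_p·G_p/(1+K_p·G_p) = 2.178/(0.0833s + 1 + 2.178), with pole at s = −(1 + 2.178)/0.0833 = −38.15.
τ = 1/38.15 = 0.02621 s, so 2% settling time ≈ 4τ = 0.105 s.

T_s ≈ 0.105 s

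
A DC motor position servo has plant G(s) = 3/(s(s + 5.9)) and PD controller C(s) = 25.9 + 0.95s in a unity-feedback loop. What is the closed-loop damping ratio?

ζ = 0.496

Forward path: (25.9 + 0.95s)·3/(s(s+5.9)). The closed-loop characteristic equation is s² + (5.9 + 3·0.95)s + 3·25.9 = 0.
That is s² + 8.75s + 77.7 = 0, so ω_n = 8.815 rad/s and ζ = 8.75/(2·8.815) = 0.4963.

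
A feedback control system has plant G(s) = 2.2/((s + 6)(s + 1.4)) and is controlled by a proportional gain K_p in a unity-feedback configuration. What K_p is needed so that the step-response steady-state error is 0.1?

K_p = 34.4

For a type-0 loop with proportional control, e_ss = 1/(1 + K_p·G(0)).
G(0) = 0.2619. Require 1/(1 + K_p·0.2619) = 0.1, so 1 + 0.2619·K_p = 10.
K_p = (10 − 1)/0.2619 = 34.4.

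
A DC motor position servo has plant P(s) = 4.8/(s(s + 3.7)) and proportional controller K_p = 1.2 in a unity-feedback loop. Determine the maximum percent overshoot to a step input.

The closed-loop denominator s² + 3.7s + 5.76 gives ω_n = √5.76 = 2.4 and ζ = 3.7/(2ω_n) = 0.7708.
%OS = 100·exp(−πζ/√(1−ζ²)) = 100·exp(−π·0.7708/√0.4058) = 2.23%.

2.23%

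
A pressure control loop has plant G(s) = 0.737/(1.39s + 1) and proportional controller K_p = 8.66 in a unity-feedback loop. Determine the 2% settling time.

T_s ≈ 0.753 s

Closed loop: T(s) = K_p·G/(1+K_p·G) = 6.382/(1.39s + 1 + 6.382), with pole at s = −(1 + 6.382)/1.39 = −5.311.
τ = 1/5.311 = 0.1883 s, so 2% settling time ≈ 4τ = 0.753 s.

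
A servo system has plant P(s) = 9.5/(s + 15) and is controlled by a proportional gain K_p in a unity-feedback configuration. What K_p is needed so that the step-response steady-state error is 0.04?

Steady-state error for a unit step on this type-0 loop is 1/(1 + K_p·P(0)).
P(0) = 0.6333. Require 1/(1 + K_p·0.6333) = 0.04, so 1 + 0.6333·K_p = 25.
K_p = (25 − 1)/0.6333 = 37.9.

K_p = 37.9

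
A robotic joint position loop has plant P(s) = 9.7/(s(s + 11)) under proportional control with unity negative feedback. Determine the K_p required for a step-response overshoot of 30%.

From %OS = 100·exp(−πζ/√(1−ζ²)) = 30%, ζ = −ln(0.3)/√(π²+ln²(0.3)) = 0.3579.
Characteristic equation s² + 11s + 9.7K_p = 0 gives ζ = 11/(2√(9.7K_p)).
Setting ζ = 0.3579: √(9.7K_p) = 11/(2·0.3579) = 15.37, so K_p = 236.2/9.7 = 24.4.

K_p = 24.4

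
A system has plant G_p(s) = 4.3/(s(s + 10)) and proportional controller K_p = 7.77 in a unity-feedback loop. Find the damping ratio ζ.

ζ = 0.865

With unity feedback the closed-loop characteristic equation is s² + 10s + 7.77·4.3 = s² + 10s + 33.41 = 0.
So ω_n² = 33.41 ⇒ ω_n = 5.78 rad/s, and ζ = 10/(2ω_n) = 0.865.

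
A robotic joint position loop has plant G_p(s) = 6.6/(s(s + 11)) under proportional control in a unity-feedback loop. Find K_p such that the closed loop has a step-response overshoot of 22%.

K_p = 24.3

From %OS = 100·exp(−πζ/√(1−ζ²)) = 22%, ζ = −ln(0.22)/√(π²+ln²(0.22)) = 0.4342.
Characteristic equation s² + 11s + 6.6K_p = 0 gives ζ = 11/(2√(6.6K_p)).
Setting ζ = 0.4342: √(6.6K_p) = 11/(2·0.4342) = 12.67, so K_p = 160.5/6.6 = 24.3.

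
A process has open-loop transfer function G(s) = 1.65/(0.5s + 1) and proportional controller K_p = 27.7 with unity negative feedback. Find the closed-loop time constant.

τ = 0.0107 s

Closed loop: T(s) = K_p·G/(1+K_p·G) = 45.7/(0.5s + 1 + 45.7), with pole at s = −(1 + 45.7)/0.5 = −93.41.
Closed-loop time constant τ = 1/93.41 = 0.0107 s.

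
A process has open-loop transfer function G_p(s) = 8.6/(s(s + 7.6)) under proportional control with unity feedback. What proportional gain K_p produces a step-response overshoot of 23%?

From %OS = 100·exp(−πζ/√(1−ζ²)) = 23%, ζ = −ln(0.23)/√(π²+ln²(0.23)) = 0.4237.
Characteristic equation s² + 7.6s + 8.6K_p = 0 gives ζ = 7.6/(2√(8.6K_p)).
Setting ζ = 0.4237: √(8.6K_p) = 7.6/(2·0.4237) = 8.968, so K_p = 80.42/8.6 = 9.35.

K_p = 9.35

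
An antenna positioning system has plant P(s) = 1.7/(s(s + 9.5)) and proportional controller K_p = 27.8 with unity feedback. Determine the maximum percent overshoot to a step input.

4.97%

From 1 + K_pP(s) = 0: s² + 9.5s + 47.26 = 0 ⇒ ω_n = 6.875, ζ = 0.691.
%OS = 100·exp(−πζ/√(1−ζ²)) = 100·exp(−π·0.691/√0.5226) = 4.97%.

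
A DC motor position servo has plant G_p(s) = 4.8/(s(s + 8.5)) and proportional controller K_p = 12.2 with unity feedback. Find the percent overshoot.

12.3%

From 1 + K_pG_p(s) = 0: s² + 8.5s + 58.56 = 0 ⇒ ω_n = 7.652, ζ = 0.5554.
%OS = 100·exp(−πζ/√(1−ζ²)) = 100·exp(−π·0.5554/√0.6916) = 12.3%.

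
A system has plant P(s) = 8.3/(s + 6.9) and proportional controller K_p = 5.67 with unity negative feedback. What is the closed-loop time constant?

Closed-loop transfer function: T(s) = K_p·P(s)/(1 + K_p·P(s)) = 47.06/(s + 6.9 + 47.06) = 47.06/(s + 53.96).
Time constant τ = 1/53.96 = 0.0185 s.

τ = 0.0185 s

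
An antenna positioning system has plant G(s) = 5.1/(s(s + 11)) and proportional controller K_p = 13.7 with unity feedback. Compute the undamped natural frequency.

With unity feedback the closed-loop characteristic equation is s² + 11s + 13.7·5.1 = s² + 11s + 69.87 = 0.
So ω_n² = 69.87 ⇒ ω_n = 8.359 rad/s, and ζ = 11/(2ω_n) = 0.658.

ω_n = 8.36 rad/s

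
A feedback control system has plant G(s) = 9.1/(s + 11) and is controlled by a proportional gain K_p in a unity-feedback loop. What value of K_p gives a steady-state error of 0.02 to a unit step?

For a type-0 loop with proportional control, e_ss = 1/(1 + K_p·G(0)).
G(0) = 0.8273. Require 1/(1 + K_p·0.8273) = 0.02, so 1 + 0.8273·K_p = 50.
K_p = (50 − 1)/0.8273 = 59.2.

K_p = 59.2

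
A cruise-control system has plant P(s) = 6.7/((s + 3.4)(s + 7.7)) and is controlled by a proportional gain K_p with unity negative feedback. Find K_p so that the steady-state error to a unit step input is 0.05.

K_p = 74.2

The loop is type 0, so e_ss(step) = 1/(1 + K_pos) with K_pos = K_p·P(0).
P(0) = 0.2559. Require 1/(1 + K_p·0.2559) = 0.05, so 1 + 0.2559·K_p = 20.
K_p = (20 − 1)/0.2559 = 74.2.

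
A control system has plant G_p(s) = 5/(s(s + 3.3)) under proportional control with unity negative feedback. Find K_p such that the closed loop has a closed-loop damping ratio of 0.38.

K_p = 3.77

Closed-loop characteristic equation: s² + 3.3s + K_p·5 = 0.
So ω_n = √(5K_p) and 2ζω_n = 3.3, giving ζ = 3.3/(2√(5K_p)).
Setting ζ = 0.38: √(5K_p) = 3.3/(2·0.38) = 4.342, so K_p = 18.85/5 = 3.77.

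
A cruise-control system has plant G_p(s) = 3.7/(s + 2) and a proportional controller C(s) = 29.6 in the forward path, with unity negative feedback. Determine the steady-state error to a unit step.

The loop is type 0. Static position error constant K_pos = C(0)·G_p(0) = 29.6·1.85 = 54.76.
Steady-state error to a unit step: e_ss = 1/(1+K_pos) = 1/55.76 = 0.0179.

0.0179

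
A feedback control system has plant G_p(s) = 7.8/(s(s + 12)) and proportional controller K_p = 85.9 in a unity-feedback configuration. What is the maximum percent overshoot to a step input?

47.3%

From 1 + K_pG_p(s) = 0: s² + 12s + 670 = 0 ⇒ ω_n = 25.88, ζ = 0.2318.
%OS = 100·exp(−πζ/√(1−ζ²)) = 100·exp(−π·0.2318/√0.9463) = 47.3%.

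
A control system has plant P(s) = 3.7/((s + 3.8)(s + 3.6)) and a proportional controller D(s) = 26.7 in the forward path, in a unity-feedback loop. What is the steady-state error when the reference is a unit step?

0.122

The loop is type 0. Static position error constant K_pos = D(0)·P(0) = 26.7·0.2705 = 7.221.
Steady-state error to a unit step: e_ss = 1/(1+K_pos) = 1/8.221 = 0.122.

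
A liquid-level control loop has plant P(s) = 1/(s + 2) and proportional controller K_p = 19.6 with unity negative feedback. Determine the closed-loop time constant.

τ = 0.0463 s

Closed-loop transfer function: T(s) = K_p·P(s)/(1 + K_p·P(s)) = 19.6/(s + 2 + 19.6) = 19.6/(s + 21.6).
Time constant τ = 1/21.6 = 0.0463 s.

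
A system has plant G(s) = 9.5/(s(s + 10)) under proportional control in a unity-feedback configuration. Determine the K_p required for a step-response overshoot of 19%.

From %OS = 100·exp(−πζ/√(1−ζ²)) = 19%, ζ = −ln(0.19)/√(π²+ln²(0.19)) = 0.4673.
Characteristic equation s² + 10s + 9.5K_p = 0 gives ζ = 10/(2√(9.5K_p)).
Setting ζ = 0.4673: √(9.5K_p) = 10/(2·0.4673) = 10.7, so K_p = 114.5/9.5 = 12.

K_p = 12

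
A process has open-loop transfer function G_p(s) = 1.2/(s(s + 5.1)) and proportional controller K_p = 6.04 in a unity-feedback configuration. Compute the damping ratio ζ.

The closed-loop denominator is s(s+5.1) + 6.04·1.2 = s² + 5.1s + 7.248.
Matching s² + 2ζω_n s + ω_n²: ω_n = √7.248 = 2.692 rad/s and 2ζω_n = 5.1, so ζ = 5.1/(2·2.692) = 0.947.

ζ = 0.947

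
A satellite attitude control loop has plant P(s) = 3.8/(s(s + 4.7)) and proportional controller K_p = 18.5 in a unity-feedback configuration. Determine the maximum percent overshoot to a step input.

40%

Closed-loop characteristic equation: s² + 4.7s + 70.3 = 0, so ω_n = 8.385 rad/s and ζ = 4.7/(2·8.385) = 0.2803.
%OS = 100·exp(−πζ/√(1−ζ²)) = 100·exp(−π·0.2803/√0.9214) = 40%.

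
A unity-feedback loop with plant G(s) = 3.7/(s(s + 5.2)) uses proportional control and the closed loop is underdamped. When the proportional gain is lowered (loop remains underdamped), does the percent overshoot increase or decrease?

decrease

ζ = 5.2/(2√(3.7K_p)) rises as K_p falls; higher damping means less overshoot.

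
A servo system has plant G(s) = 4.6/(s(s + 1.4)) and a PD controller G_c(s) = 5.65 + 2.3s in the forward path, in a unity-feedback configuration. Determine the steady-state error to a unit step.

0

The open loop G_c(s)G(s) has a pole at the origin (type 1), so the static position error constant is infinite and e_ss = 1/(1+∞) = 0.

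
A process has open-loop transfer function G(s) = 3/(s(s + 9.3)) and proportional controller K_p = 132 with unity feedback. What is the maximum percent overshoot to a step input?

The closed-loop denominator s² + 9.3s + 396 gives ω_n = √396 = 19.9 and ζ = 9.3/(2ω_n) = 0.2337.
%OS = 100·exp(−πζ/√(1−ζ²)) = 100·exp(−π·0.2337/√0.9454) = 47%.

47%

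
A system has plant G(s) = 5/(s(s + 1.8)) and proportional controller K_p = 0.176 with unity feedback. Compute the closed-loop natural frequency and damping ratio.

1 + K_p·G(s) = 0 gives s² + 1.8s + 0.88 = 0.
Matching s² + 2ζω_n s + ω_n²: ω_n = √0.88 = 0.9381 rad/s and 2ζω_n = 1.8, so ζ = 1.8/(2·0.9381) = 0.959.

ω_n = 0.938 rad/s, ζ = 0.959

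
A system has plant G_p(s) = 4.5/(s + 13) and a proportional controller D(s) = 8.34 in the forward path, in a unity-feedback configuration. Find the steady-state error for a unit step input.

The loop is type 0. Static position error constant K_pos = D(0)·G_p(0) = 8.34·0.3462 = 2.887.
Steady-state error to a unit step: e_ss = 1/(1+K_pos) = 1/3.887 = 0.257.

0.257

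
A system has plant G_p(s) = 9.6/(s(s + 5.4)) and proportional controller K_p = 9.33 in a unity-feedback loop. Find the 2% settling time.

Closed-loop characteristic equation: s² + 5.4s + 89.57 = 0, so ω_n = 9.464 rad/s and ζ = 5.4/(2·9.464) = 0.2853.
2% settling time T_s ≈ 4/(ζω_n) = 4/2.7 = 1.48 s.

T_s ≈ 1.48 s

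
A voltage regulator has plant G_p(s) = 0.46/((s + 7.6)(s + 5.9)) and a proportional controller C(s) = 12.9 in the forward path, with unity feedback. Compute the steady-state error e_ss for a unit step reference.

0.883

The loop is type 0. Static position error constant K_pos = C(0)·G_p(0) = 12.9·0.01026 = 0.1323.
Steady-state error to a unit step: e_ss = 1/(1+K_pos) = 1/1.132 = 0.883.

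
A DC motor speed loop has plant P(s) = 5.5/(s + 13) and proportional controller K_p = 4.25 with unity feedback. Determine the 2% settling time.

Closed-loop transfer function: T(s) = K_p·P(s)/(1 + K_p·P(s)) = 23.38/(s + 13 + 23.38) = 23.38/(s + 36.38).
Time constant τ = 1/36.38 = 0.02749 s, so the 2% settling time is about 4τ = 0.11 s.

T_s ≈ 0.11 s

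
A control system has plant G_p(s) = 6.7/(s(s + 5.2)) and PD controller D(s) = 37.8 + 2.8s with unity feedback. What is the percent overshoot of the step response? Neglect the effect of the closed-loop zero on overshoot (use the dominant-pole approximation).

Forward path: (37.8 + 2.8s)·6.7/(s(s+5.2)). The closed-loop characteristic equation is s² + (5.2 + 6.7·2.8)s + 6.7·37.8 = 0.
That is s² + 23.96s + 253.3 = 0, so ω_n = 15.91 rad/s and ζ = 23.96/(2·15.91) = 0.7528.
%OS = 100·exp(−πζ/√(1−ζ²)) = 2.75%.

2.75%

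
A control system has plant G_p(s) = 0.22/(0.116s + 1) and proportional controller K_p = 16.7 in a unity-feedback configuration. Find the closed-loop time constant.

Closed loop: T(s) = K_p·G_p/(1+K_p·G_p) = 3.674/(0.116s + 1 + 3.674), with pole at s = −(1 + 3.674)/0.116 = −40.29.
Closed-loop time constant τ = 1/40.29 = 0.0248 s.

τ = 0.0248 s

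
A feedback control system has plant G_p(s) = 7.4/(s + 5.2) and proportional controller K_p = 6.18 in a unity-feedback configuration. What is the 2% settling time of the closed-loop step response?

T_s ≈ 0.0785 s

Closed-loop transfer function: T(s) = K_p·G_p(s)/(1 + K_p·G_p(s)) = 45.73/(s + 5.2 + 45.73) = 45.73/(s + 50.93).
Time constant τ = 1/50.93 = 0.01963 s, so the 2% settling time is about 4τ = 0.0785 s.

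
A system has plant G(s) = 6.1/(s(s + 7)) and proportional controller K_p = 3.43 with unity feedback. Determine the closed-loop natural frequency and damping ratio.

1 + K_p·G(s) = 0 gives s² + 7s + 20.92 = 0.
Matching s² + 2ζω_n s + ω_n²: ω_n = √20.92 = 4.574 rad/s and 2ζω_n = 7, so ζ = 7/(2·4.574) = 0.765.

ω_n = 4.57 rad/s, ζ = 0.765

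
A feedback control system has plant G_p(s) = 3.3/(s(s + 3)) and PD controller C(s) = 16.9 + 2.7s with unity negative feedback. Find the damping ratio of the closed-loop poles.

Forward path: (16.9 + 2.7s)·3.3/(s(s+3)). The closed-loop characteristic equation is s² + (3 + 3.3·2.7)s + 3.3·16.9 = 0.
That is s² + 11.91s + 55.77 = 0, so ω_n = 7.468 rad/s and ζ = 11.91/(2·7.468) = 0.7974.

ζ = 0.797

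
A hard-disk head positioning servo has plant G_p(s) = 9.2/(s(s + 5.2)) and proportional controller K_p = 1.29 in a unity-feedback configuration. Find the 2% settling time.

T_s ≈ 1.54 s

Closed-loop characteristic equation: s² + 5.2s + 11.87 = 0, so ω_n = 3.445 rad/s and ζ = 5.2/(2·3.445) = 0.7547.
2% settling time T_s ≈ 4/(ζω_n) = 4/2.6 = 1.54 s.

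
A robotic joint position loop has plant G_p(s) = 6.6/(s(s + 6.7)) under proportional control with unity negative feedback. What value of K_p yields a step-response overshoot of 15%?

From %OS = 100·exp(−πζ/√(1−ζ²)) = 15%, ζ = −ln(0.15)/√(π²+ln²(0.15)) = 0.5169.
Characteristic equation s² + 6.7s + 6.6K_p = 0 gives ζ = 6.7/(2√(6.6K_p)).
Setting ζ = 0.5169: √(6.6K_p) = 6.7/(2·0.5169) = 6.481, so K_p = 42/6.6 = 6.36.

K_p = 6.36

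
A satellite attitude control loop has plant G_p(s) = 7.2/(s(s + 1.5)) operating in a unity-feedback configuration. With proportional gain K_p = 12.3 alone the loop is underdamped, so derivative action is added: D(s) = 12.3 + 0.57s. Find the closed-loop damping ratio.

Forward path: (12.3 + 0.57s)·7.2/(s(s+1.5)). The closed-loop characteristic equation is s² + (1.5 + 7.2·0.57)s + 7.2·12.3 = 0.
That is s² + 5.604s + 88.56 = 0, so ω_n = 9.411 rad/s and ζ = 5.604/(2·9.411) = 0.2977.

ζ = 0.298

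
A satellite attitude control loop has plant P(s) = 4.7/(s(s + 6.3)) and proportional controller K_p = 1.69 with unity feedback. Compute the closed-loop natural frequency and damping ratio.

1 + K_p·P(s) = 0 gives s² + 6.3s + 7.943 = 0.
Matching s² + 2ζω_n s + ω_n²: ω_n = √7.943 = 2.818 rad/s and 2ζω_n = 6.3, so ζ = 6.3/(2·2.818) = 1.12.

ω_n = 2.82 rad/s, ζ = 1.12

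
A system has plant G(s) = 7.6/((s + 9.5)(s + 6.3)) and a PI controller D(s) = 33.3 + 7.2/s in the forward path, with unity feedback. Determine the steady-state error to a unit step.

The open loop D(s)G(s) has a pole at the origin (type 1), so the static position error constant is infinite and e_ss = 1/(1+∞) = 0.

0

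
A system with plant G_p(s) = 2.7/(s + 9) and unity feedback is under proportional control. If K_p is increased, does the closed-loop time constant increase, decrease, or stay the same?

The closed-loop bandwidth 9+K_p·2.7 grows with K_p, so τ shrinks.

decrease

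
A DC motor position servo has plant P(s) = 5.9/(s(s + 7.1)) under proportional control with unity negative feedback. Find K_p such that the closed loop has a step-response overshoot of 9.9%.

From %OS = 100·exp(−πζ/√(1−ζ²)) = 9.9%, ζ = −ln(0.099)/√(π²+ln²(0.099)) = 0.5928.
Characteristic equation s² + 7.1s + 5.9K_p = 0 gives ζ = 7.1/(2√(5.9K_p)).
Setting ζ = 0.5928: √(5.9K_p) = 7.1/(2·0.5928) = 5.988, so K_p = 35.86/5.9 = 6.08.

K_p = 6.08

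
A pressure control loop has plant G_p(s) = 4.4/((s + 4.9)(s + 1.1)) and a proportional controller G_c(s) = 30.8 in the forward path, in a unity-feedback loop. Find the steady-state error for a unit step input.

The loop is type 0. Static position error constant K_pos = G_c(0)·G_p(0) = 30.8·0.8163 = 25.14.
Steady-state error to a unit step: e_ss = 1/(1+K_pos) = 1/26.14 = 0.0383.

0.0383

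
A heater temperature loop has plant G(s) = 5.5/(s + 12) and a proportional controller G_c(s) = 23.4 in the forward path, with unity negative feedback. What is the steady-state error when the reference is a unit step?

0.0853

The loop is type 0. Static position error constant K_pos = G_c(0)·G(0) = 23.4·0.4583 = 10.72.
Steady-state error to a unit step: e_ss = 1/(1+K_pos) = 1/11.72 = 0.0853.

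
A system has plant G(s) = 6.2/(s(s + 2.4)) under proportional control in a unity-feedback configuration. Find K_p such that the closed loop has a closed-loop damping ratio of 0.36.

K_p = 1.79

Closed-loop characteristic equation: s² + 2.4s + K_p·6.2 = 0.
So ω_n = √(6.2K_p) and 2ζω_n = 2.4, giving ζ = 2.4/(2√(6.2K_p)).
Setting ζ = 0.36: √(6.2K_p) = 2.4/(2·0.36) = 3.333, so K_p = 11.11/6.2 = 1.79.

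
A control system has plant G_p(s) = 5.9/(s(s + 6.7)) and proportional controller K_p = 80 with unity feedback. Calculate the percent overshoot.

The closed-loop denominator s² + 6.7s + 472 gives ω_n = √472 = 21.73 and ζ = 6.7/(2ω_n) = 0.1542.
%OS = 100·exp(−πζ/√(1−ζ²)) = 100·exp(−π·0.1542/√0.9762) = 61.2%.

61.2%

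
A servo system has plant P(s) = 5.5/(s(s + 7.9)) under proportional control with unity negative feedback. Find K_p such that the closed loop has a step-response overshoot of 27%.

From %OS = 100·exp(−πζ/√(1−ζ²)) = 27%, ζ = −ln(0.27)/√(π²+ln²(0.27)) = 0.3847.
Characteristic equation s² + 7.9s + 5.5K_p = 0 gives ζ = 7.9/(2√(5.5K_p)).
Setting ζ = 0.3847: √(5.5K_p) = 7.9/(2·0.3847) = 10.27, so K_p = 105.4/5.5 = 19.2.

K_p = 19.2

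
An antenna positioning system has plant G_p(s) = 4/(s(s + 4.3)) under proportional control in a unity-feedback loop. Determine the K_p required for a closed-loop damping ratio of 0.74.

K_p = 2.11

Closed-loop characteristic equation: s² + 4.3s + K_p·4 = 0.
So ω_n = √(4K_p) and 2ζω_n = 4.3, giving ζ = 4.3/(2√(4K_p)).
Setting ζ = 0.74: √(4K_p) = 4.3/(2·0.74) = 2.905, so K_p = 8.441/4 = 2.11.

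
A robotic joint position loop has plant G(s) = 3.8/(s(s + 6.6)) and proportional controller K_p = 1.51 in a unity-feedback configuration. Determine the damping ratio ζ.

1 + K_p·G(s) = 0 gives s² + 6.6s + 5.738 = 0.
Matching s² + 2ζω_n s + ω_n²: ω_n = √5.738 = 2.395 rad/s and 2ζω_n = 6.6, so ζ = 6.6/(2·2.395) = 1.38.

ζ = 1.38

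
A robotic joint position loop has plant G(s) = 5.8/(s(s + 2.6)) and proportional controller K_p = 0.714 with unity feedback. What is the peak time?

T_p = 2.01 s

The closed-loop denominator s² + 2.6s + 4.141 gives ω_n = √4.141 = 2.035 and ζ = 2.6/(2ω_n) = 0.6388.
Damped frequency ω_d = ω_n√(1−ζ²) = 1.566 rad/s, so peak time T_p = π/ω_d = 2.01 s.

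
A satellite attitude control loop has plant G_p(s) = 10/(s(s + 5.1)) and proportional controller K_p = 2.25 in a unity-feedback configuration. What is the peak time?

T_p = 0.785 s

From 1 + K_pG_p(s) = 0: s² + 5.1s + 22.5 = 0 ⇒ ω_n = 4.743, ζ = 0.5376.
Damped frequency ω_d = ω_n√(1−ζ²) = 4 rad/s, so peak time T_p = π/ω_d = 0.785 s.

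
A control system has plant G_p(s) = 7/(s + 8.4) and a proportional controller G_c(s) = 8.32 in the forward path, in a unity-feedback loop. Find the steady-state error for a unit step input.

0.126

The loop is type 0. Static position error constant K_pos = G_c(0)·G_p(0) = 8.32·0.8333 = 6.933.
Steady-state error to a unit step: e_ss = 1/(1+K_pos) = 1/7.933 = 0.126.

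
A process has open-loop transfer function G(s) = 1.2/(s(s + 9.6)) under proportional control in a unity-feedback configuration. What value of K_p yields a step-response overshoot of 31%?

K_p = 157

From %OS = 100·exp(−πζ/√(1−ζ²)) = 31%, ζ = −ln(0.31)/√(π²+ln²(0.31)) = 0.3493.
Characteristic equation s² + 9.6s + 1.2K_p = 0 gives ζ = 9.6/(2√(1.2K_p)).
Setting ζ = 0.3493: √(1.2K_p) = 9.6/(2·0.3493) = 13.74, so K_p = 188.8/1.2 = 157.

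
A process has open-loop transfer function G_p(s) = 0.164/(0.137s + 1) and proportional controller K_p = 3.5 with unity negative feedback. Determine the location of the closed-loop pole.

s = -11.49

Closed loop: T(s) = K_p·G_p/(1+K_p·G_p) = 0.574/(0.137s + 1 + 0.574), with pole at s = −(1 + 0.574)/0.137 = −11.49.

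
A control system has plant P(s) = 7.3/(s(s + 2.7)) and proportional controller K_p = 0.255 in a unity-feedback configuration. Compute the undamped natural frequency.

ω_n = 1.36 rad/s

1 + K_p·P(s) = 0 gives s² + 2.7s + 1.861 = 0.
So ω_n² = 1.861 ⇒ ω_n = 1.364 rad/s, and ζ = 2.7/(2ω_n) = 0.989.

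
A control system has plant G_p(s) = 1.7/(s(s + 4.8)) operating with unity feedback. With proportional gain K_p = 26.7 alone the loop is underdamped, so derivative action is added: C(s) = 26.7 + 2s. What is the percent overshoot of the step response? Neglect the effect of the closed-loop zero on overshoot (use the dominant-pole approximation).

Forward path: (26.7 + 2s)·1.7/(s(s+4.8)). The closed-loop characteristic equation is s² + (4.8 + 1.7·2)s + 1.7·26.7 = 0.
That is s² + 8.2s + 45.39 = 0, so ω_n = 6.737 rad/s and ζ = 8.2/(2·6.737) = 0.6086.
%OS = 100·exp(−πζ/√(1−ζ²)) = 8.99%.

8.99%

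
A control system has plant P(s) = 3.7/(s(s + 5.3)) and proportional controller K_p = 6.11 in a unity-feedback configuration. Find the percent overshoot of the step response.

From 1 + K_pP(s) = 0: s² + 5.3s + 22.61 = 0 ⇒ ω_n = 4.755, ζ = 0.5573.
%OS = 100·exp(−πζ/√(1−ζ²)) = 100·exp(−π·0.5573/√0.6894) = 12.1%.

12.1%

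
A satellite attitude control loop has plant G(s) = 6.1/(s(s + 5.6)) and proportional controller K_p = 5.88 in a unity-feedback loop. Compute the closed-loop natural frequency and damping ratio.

ω_n = 5.99 rad/s, ζ = 0.468

With unity feedback the closed-loop characteristic equation is s² + 5.6s + 5.88·6.1 = s² + 5.6s + 35.87 = 0.
Matching s² + 2ζω_n s + ω_n²: ω_n = √35.87 = 5.989 rad/s and 2ζω_n = 5.6, so ζ = 5.6/(2·5.989) = 0.468.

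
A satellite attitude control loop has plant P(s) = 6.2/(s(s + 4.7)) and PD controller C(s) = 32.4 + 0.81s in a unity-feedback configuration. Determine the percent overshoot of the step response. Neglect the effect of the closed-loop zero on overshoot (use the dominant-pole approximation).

Forward path: (32.4 + 0.81s)·6.2/(s(s+4.7)). The closed-loop characteristic equation is s² + (4.7 + 6.2·0.81)s + 6.2·32.4 = 0.
That is s² + 9.722s + 200.9 = 0, so ω_n = 14.17 rad/s and ζ = 9.722/(2·14.17) = 0.343.
%OS = 100·exp(−πζ/√(1−ζ²)) = 31.8%.

31.8%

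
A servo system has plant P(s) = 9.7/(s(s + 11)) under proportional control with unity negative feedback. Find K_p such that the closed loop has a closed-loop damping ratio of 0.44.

K_p = 16.1

Closed-loop characteristic equation: s² + 11s + K_p·9.7 = 0.
So ω_n = √(9.7K_p) and 2ζω_n = 11, giving ζ = 11/(2√(9.7K_p)).
Setting ζ = 0.44: √(9.7K_p) = 11/(2·0.44) = 12.5, so K_p = 156.2/9.7 = 16.1.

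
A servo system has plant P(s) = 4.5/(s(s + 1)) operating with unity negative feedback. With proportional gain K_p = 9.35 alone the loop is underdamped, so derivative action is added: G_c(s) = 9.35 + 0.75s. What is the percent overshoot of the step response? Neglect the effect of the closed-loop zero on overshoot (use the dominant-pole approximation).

32.5%

Forward path: (9.35 + 0.75s)·4.5/(s(s+1)). The closed-loop characteristic equation is s² + (1 + 4.5·0.75)s + 4.5·9.35 = 0.
That is s² + 4.375s + 42.07 = 0, so ω_n = 6.487 rad/s and ζ = 4.375/(2·6.487) = 0.3372.
%OS = 100·exp(−πζ/√(1−ζ²)) = 32.5%.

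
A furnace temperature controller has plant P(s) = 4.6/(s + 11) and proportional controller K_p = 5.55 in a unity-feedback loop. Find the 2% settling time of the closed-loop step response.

T_s ≈ 0.109 s

Closed-loop transfer function: T(s) = K_p·P(s)/(1 + K_p·P(s)) = 25.53/(s + 11 + 25.53) = 25.53/(s + 36.53).
Time constant τ = 1/36.53 = 0.02737 s, so the 2% settling time is about 4τ = 0.109 s.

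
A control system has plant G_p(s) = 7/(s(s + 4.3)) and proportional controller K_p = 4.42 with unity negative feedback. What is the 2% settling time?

Closed-loop characteristic equation: s² + 4.3s + 30.94 = 0, so ω_n = 5.562 rad/s and ζ = 4.3/(2·5.562) = 0.3865.
2% settling time T_s ≈ 4/(ζω_n) = 4/2.15 = 1.86 s.

T_s ≈ 1.86 s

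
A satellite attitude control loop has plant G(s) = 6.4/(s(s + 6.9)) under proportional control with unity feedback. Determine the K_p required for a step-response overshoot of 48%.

From %OS = 100·exp(−πζ/√(1−ζ²)) = 48%, ζ = −ln(0.48)/√(π²+ln²(0.48)) = 0.2275.
Characteristic equation s² + 6.9s + 6.4K_p = 0 gives ζ = 6.9/(2√(6.4K_p)).
Setting ζ = 0.2275: √(6.4K_p) = 6.9/(2·0.2275) = 15.16, so K_p = 230/6.4 = 35.9.

K_p = 35.9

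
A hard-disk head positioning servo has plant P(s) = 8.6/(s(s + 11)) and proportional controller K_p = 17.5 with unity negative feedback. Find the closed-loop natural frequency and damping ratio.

The closed-loop denominator is s(s+11) + 17.5·8.6 = s² + 11s + 150.5.
So ω_n² = 150.5 ⇒ ω_n = 12.27 rad/s, and ζ = 11/(2ω_n) = 0.448.

ω_n = 12.3 rad/s, ζ = 0.448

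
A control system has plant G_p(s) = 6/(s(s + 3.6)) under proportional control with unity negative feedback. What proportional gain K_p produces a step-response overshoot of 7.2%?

From %OS = 100·exp(−πζ/√(1−ζ²)) = 7.2%, ζ = −ln(0.072)/√(π²+ln²(0.072)) = 0.6421.
Characteristic equation s² + 3.6s + 6K_p = 0 gives ζ = 3.6/(2√(6K_p)).
Setting ζ = 0.6421: √(6K_p) = 3.6/(2·0.6421) = 2.803, so K_p = 7.859/6 = 1.31.

K_p = 1.31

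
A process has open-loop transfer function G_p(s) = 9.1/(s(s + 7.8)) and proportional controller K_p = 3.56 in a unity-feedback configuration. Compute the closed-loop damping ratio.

ζ = 0.685

With unity feedback the closed-loop characteristic equation is s² + 7.8s + 3.56·9.1 = s² + 7.8s + 32.4 = 0.
So ω_n² = 32.4 ⇒ ω_n = 5.692 rad/s, and ζ = 7.8/(2ω_n) = 0.685.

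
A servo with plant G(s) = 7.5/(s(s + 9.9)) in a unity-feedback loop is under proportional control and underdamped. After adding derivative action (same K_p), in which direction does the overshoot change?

With PD the characteristic equation becomes s² + (a + K·K_d)s + K·K_p = 0; the damping term grows, ζ rises, overshoot falls.

decrease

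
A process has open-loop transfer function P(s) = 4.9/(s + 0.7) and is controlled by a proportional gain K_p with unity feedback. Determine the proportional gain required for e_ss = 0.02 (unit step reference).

K_p = 7

Steady-state error for a unit step on this type-0 loop is 1/(1 + K_p·P(0)).
P(0) = 7. Require 1/(1 + K_p·7) = 0.02, so 1 + 7·K_p = 50.
K_p = (50 − 1)/7 = 7.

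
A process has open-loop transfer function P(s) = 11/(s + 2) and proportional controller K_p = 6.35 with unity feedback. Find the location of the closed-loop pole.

Closed-loop transfer function: T(s) = K_p·P(s)/(1 + K_p·P(s)) = 69.85/(s + 2 + 69.85) = 69.85/(s + 71.85).
The closed-loop pole is at s = −71.85.

s = -71.85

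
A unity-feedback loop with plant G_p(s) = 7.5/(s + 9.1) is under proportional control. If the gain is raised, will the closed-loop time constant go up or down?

decrease

The closed-loop bandwidth 9.1+K_p·7.5 grows with K_p, so τ shrinks.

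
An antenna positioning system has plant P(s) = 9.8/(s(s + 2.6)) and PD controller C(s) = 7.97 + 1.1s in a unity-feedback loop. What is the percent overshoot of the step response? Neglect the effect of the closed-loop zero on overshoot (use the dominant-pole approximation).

2.63%

Forward path: (7.97 + 1.1s)·9.8/(s(s+2.6)). The closed-loop characteristic equation is s² + (2.6 + 9.8·1.1)s + 9.8·7.97 = 0.
That is s² + 13.38s + 78.11 = 0, so ω_n = 8.838 rad/s and ζ = 13.38/(2·8.838) = 0.757.
%OS = 100·exp(−πζ/√(1−ζ²)) = 2.63%.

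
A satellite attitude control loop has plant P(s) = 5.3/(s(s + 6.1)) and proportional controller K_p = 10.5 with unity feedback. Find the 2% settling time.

Closed-loop characteristic equation: s² + 6.1s + 55.65 = 0, so ω_n = 7.46 rad/s and ζ = 6.1/(2·7.46) = 0.4089.
2% settling time T_s ≈ 4/(ζω_n) = 4/3.05 = 1.31 s.

T_s ≈ 1.31 s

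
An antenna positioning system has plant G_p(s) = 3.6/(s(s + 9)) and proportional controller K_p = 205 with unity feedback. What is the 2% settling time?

The closed-loop denominator s² + 9s + 738 gives ω_n = √738 = 27.17 and ζ = 9/(2ω_n) = 0.1656.
2% settling time T_s ≈ 4/(ζω_n) = 4/4.5 = 0.889 s.

T_s ≈ 0.889 s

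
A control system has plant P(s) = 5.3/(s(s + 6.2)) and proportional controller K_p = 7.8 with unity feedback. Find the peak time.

T_p = 0.558 s

From 1 + K_pP(s) = 0: s² + 6.2s + 41.34 = 0 ⇒ ω_n = 6.43, ζ = 0.4821.
Damped frequency ω_d = ω_n√(1−ζ²) = 5.633 rad/s, so peak time T_p = π/ω_d = 0.558 s.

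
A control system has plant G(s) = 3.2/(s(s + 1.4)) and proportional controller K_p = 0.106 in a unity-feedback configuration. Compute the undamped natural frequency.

The closed-loop denominator is s(s+1.4) + 0.106·3.2 = s² + 1.4s + 0.3392.
Matching s² + 2ζω_n s + ω_n²: ω_n = √0.3392 = 0.5824 rad/s and 2ζω_n = 1.4, so ζ = 1.4/(2·0.5824) = 1.2.

ω_n = 0.582 rad/s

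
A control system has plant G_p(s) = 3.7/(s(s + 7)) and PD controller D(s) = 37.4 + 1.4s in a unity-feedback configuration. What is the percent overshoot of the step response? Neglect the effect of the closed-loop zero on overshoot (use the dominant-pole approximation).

Forward path: (37.4 + 1.4s)·3.7/(s(s+7)). The closed-loop characteristic equation is s² + (7 + 3.7·1.4)s + 3.7·37.4 = 0.
That is s² + 12.18s + 138.4 = 0, so ω_n = 11.76 rad/s and ζ = 12.18/(2·11.76) = 0.5177.
%OS = 100·exp(−πζ/√(1−ζ²)) = 14.9%.

14.9%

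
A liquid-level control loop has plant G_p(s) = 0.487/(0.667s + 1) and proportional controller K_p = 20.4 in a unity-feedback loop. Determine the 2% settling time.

Closed loop: T(s) = K_p·G_p/(1+K_p·G_p) = 9.935/(0.667s + 1 + 9.935), with pole at s = −(1 + 9.935)/0.667 = −16.39.
τ = 1/16.39 = 0.061 s, so 2% settling time ≈ 4τ = 0.244 s.

T_s ≈ 0.244 s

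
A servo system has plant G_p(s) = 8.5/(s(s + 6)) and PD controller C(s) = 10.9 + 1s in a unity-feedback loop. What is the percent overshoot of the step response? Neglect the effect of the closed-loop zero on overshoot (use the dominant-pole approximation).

2.74%

Forward path: (10.9 + 1s)·8.5/(s(s+6)). The closed-loop characteristic equation is s² + (6 + 8.5·1)s + 8.5·10.9 = 0.
That is s² + 14.5s + 92.65 = 0, so ω_n = 9.625 rad/s and ζ = 14.5/(2·9.625) = 0.7532.
%OS = 100·exp(−πζ/√(1−ζ²)) = 2.74%.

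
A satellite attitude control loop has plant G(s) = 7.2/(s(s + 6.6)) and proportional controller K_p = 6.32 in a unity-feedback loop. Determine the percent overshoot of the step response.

The closed-loop denominator s² + 6.6s + 45.5 gives ω_n = √45.5 = 6.746 and ζ = 6.6/(2ω_n) = 0.4892.
%OS = 100·exp(−πζ/√(1−ζ²)) = 100·exp(−π·0.4892/√0.7607) = 17.2%.

17.2%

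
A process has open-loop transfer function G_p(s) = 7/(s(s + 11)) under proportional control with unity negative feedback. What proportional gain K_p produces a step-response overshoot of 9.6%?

K_p = 12.1

From %OS = 100·exp(−πζ/√(1−ζ²)) = 9.6%, ζ = −ln(0.096)/√(π²+ln²(0.096)) = 0.5979.
Characteristic equation s² + 11s + 7K_p = 0 gives ζ = 11/(2√(7K_p)).
Setting ζ = 0.5979: √(7K_p) = 11/(2·0.5979) = 9.199, so K_p = 84.62/7 = 12.1.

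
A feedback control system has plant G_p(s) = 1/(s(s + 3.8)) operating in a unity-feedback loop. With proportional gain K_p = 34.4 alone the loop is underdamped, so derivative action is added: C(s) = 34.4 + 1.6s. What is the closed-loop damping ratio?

ζ = 0.46

Forward path: (34.4 + 1.6s)·1/(s(s+3.8)). The closed-loop characteristic equation is s² + (3.8 + 1·1.6)s + 1·34.4 = 0.
That is s² + 5.4s + 34.4 = 0, so ω_n = 5.865 rad/s and ζ = 5.4/(2·5.865) = 0.4603.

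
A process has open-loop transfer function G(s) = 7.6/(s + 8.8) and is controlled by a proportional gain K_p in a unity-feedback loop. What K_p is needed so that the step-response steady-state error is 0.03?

K_p = 37.4

The loop is type 0, so e_ss(step) = 1/(1 + K_pos) with K_pos = K_p·G(0).
G(0) = 0.8636. Require 1/(1 + K_p·0.8636) = 0.03, so 1 + 0.8636·K_p = 33.33.
K_p = (33.33 − 1)/0.8636 = 37.4.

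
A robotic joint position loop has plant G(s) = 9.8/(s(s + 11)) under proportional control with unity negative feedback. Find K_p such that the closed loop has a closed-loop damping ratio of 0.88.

K_p = 3.99

Closed-loop characteristic equation: s² + 11s + K_p·9.8 = 0.
So ω_n = √(9.8K_p) and 2ζω_n = 11, giving ζ = 11/(2√(9.8K_p)).
Setting ζ = 0.88: √(9.8K_p) = 11/(2·0.88) = 6.25, so K_p = 39.06/9.8 = 3.99.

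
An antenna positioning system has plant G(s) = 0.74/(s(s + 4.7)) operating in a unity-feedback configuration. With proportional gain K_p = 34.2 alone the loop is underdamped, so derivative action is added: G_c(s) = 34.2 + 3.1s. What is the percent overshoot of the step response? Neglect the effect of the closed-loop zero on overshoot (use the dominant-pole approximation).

4.79%

Forward path: (34.2 + 3.1s)·0.74/(s(s+4.7)). The closed-loop characteristic equation is s² + (4.7 + 0.74·3.1)s + 0.74·34.2 = 0.
That is s² + 6.994s + 25.31 = 0, so ω_n = 5.031 rad/s and ζ = 6.994/(2·5.031) = 0.6951.
%OS = 100·exp(−πζ/√(1−ζ²)) = 4.79%.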